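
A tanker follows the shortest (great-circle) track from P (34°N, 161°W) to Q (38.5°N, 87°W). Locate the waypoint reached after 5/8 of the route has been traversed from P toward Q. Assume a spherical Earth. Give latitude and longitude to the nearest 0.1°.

The haversine formula gives a central angle δ ≈ 1.016 rad (58.2°) between the endpoints.
Interpolate at f = 5/8 with slerp weights a = sin((1−f)δ)/sin δ ≈ 0.437, b = sin(fδ)/sin δ ≈ 0.698.
p = a·p₁ + b·p₂ ≈ (-0.314, -0.663, 0.679); φ = arcsin(p_z) ≈ 42.77°, λ = atan2(p_y, p_x) ≈ -115.35°.

≈ (42.8°N, 115.3°W)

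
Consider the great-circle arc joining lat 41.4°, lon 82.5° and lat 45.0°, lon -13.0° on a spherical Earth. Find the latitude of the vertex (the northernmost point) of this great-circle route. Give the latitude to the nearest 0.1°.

The great circle lies in the plane with unit normal n̂ = (p₁ × p₂)/|p₁ × p₂|.
Here n̂_z ≈ -0.581; the vertex latitude is φ_max = arccos|n̂_z| ≈ 54.5°.

≈ 54.5°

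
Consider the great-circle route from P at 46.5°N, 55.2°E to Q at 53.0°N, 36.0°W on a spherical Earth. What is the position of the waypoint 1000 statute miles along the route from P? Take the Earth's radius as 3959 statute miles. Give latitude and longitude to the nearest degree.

≈ 55°N, 37°E

From cos δ = sin φ₁ sin φ₂ + cos φ₁ cos φ₂ cos Δλ, the central angle is δ ≈ 0.964 rad (55.2°). The total great-circle distance is δ·R ≈ 0.964 × 3959 ≈ 3815 mi, so the target fraction is f = 1000/3815 ≈ 0.262.
Interpolate at f ≈ 0.262 with slerp weights a = sin((1−f)δ)/sin δ ≈ 0.795, b = sin(fδ)/sin δ ≈ 0.304.
p = a·p₁ + b·p₂ ≈ (0.460, 0.341, 0.819); φ = arcsin(p_z) ≈ 55.03°, λ = atan2(p_y, p_x) ≈ 36.57°.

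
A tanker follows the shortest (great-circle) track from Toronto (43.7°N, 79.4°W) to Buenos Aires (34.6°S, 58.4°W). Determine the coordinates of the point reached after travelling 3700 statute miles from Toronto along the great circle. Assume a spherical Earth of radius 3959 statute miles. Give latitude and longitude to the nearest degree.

≈ 8°S, 65°W

The haversine formula gives a central angle δ ≈ 1.407 rad (80.6°) between the endpoints. The total great-circle distance is δ·R ≈ 1.407 × 3959 ≈ 5570 mi, so the target fraction is f = 3700/5570 ≈ 0.664.
Interpolate at f ≈ 0.664 with slerp weights a = sin((1−f)δ)/sin δ ≈ 0.461, b = sin(fδ)/sin δ ≈ 0.815.
p = a·p₁ + b·p₂ ≈ (0.413, -0.899, -0.144); φ = arcsin(p_z) ≈ -8.30°, λ = atan2(p_y, p_x) ≈ -65.33°.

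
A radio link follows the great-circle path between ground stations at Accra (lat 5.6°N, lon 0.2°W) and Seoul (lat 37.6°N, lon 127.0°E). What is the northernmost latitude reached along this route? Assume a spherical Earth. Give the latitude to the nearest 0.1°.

≈ 46.3°N

The great circle lies in the plane with unit normal n̂ = (p₁ × p₂)/|p₁ × p₂|.
Here n̂_z ≈ +0.691; the vertex latitude is φ_max = arccos|n̂_z| ≈ 46.3°.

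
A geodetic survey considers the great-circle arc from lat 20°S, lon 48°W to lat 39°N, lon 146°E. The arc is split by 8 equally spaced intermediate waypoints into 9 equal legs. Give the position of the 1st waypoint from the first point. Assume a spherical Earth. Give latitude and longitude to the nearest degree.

From cos δ = sin φ₁ sin φ₂ + cos φ₁ cos φ₂ cos Δλ, the central angle is δ ≈ 2.749 rad (157.5°).
Interpolate at f = 1/9 with slerp weights a = sin((1−f)δ)/sin δ ≈ 1.679, b = sin(fδ)/sin δ ≈ 0.785.
p = a·p₁ + b·p₂ ≈ (0.550, -0.831, -0.080); φ = arcsin(p_z) ≈ -4.59°, λ = atan2(p_y, p_x) ≈ -56.52°.

≈ lat 5°S, lon 57°W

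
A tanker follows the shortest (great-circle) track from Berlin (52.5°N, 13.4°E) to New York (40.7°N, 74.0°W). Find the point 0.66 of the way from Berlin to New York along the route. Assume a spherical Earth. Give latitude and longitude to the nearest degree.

≈ 52°N, 51°W

From cos δ = sin φ₁ sin φ₂ + cos φ₁ cos φ₂ cos Δλ, the central angle is δ ≈ 1.002 rad (57.4°).
Interpolate at f = 0.66 with slerp weights a = sin((1−f)δ)/sin δ ≈ 0.397, b = sin(fδ)/sin δ ≈ 0.729.
p = a·p₁ + b·p₂ ≈ (0.387, -0.475, 0.790); φ = arcsin(p_z) ≈ 52.19°, λ = atan2(p_y, p_x) ≈ -50.83°.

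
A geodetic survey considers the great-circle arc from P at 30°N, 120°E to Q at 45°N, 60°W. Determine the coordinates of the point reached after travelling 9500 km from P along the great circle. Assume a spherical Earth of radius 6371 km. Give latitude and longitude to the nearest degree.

From cos δ = sin φ₁ sin φ₂ + cos φ₁ cos φ₂ cos Δλ, the central angle is δ ≈ 1.833 rad (105.0°). The total great-circle distance is δ·R ≈ 1.833 × 6371 ≈ 11675 km, so the target fraction is f = 9500/11675 ≈ 0.814.
Interpolate at f ≈ 0.814 with slerp weights a = sin((1−f)δ)/sin δ ≈ 0.347, b = sin(fδ)/sin δ ≈ 1.032.
p = a·p₁ + b·p₂ ≈ (0.215, -0.372, 0.903); φ = arcsin(p_z) ≈ 64.56°, λ = atan2(p_y, p_x) ≈ -60.00°.

≈ 65°N, 60°W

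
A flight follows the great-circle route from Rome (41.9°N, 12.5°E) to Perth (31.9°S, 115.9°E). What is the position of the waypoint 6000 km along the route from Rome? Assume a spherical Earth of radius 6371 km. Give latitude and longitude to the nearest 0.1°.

≈ (12.2°N, 64.5°E)

Convert each endpoint to a unit vector on the sphere (x = cos φ cos λ, y = cos φ sin λ, z = sin φ).
The central angle between the endpoints is δ = arccos(p₁·p₂) ≈ 2.094 rad (120.0°). The total great-circle distance is δ·R ≈ 2.094 × 6371 ≈ 13339 km, so the target fraction is f = 6000/13339 ≈ 0.450.
Interpolate at f ≈ 0.450 with slerp weights a = sin((1−f)δ)/sin δ ≈ 1.054, b = sin(fδ)/sin δ ≈ 0.933.
p = a·p₁ + b·p₂ ≈ (0.420, 0.883, 0.211); φ = arcsin(p_z) ≈ 12.18°, λ = atan2(p_y, p_x) ≈ 64.55°.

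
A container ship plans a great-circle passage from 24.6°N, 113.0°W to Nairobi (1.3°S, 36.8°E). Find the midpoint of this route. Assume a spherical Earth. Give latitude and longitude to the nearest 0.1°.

Convert each endpoint to a unit vector on the sphere (x = cos φ cos λ, y = cos φ sin λ, z = sin φ).
The central angle between the endpoints is δ = arccos(p₁·p₂) ≈ 2.490 rad (142.7°).
Interpolate at f = 1/2 with slerp weights a = sin((1−f)δ)/sin δ ≈ 1.562, b = sin(fδ)/sin δ ≈ 1.562.
p = a·p₁ + b·p₂ ≈ (0.695, -0.372, 0.615); φ = arcsin(p_z) ≈ 37.94°, λ = atan2(p_y, p_x) ≈ -28.13°.

≈ 37.9°N, 28.1°W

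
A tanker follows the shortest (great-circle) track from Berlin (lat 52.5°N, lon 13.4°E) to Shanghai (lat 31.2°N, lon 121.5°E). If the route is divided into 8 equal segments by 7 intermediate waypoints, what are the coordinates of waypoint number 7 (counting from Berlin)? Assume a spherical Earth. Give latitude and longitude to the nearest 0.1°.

Write both endpoints as unit vectors p₁, p₂ with components (cos φ cos λ, cos φ sin λ, sin φ).
The central angle between the endpoints is δ = arccos(p₁·p₂) ≈ 1.319 rad (75.6°).
Interpolate at f = 7/8 with slerp weights a = sin((1−f)δ)/sin δ ≈ 0.169, b = sin(fδ)/sin δ ≈ 0.944.
p = a·p₁ + b·p₂ ≈ (-0.322, 0.713, 0.624); φ = arcsin(p_z) ≈ 38.58°, λ = atan2(p_y, p_x) ≈ 114.29°.

≈ lat 38.6°N, lon 114.3°E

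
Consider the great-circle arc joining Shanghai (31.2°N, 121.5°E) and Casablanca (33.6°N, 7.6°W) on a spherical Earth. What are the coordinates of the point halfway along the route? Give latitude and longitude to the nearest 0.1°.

Write both endpoints as unit vectors p₁, p₂ with components (cos φ cos λ, cos φ sin λ, sin φ).
The central angle between the endpoints is δ = arccos(p₁·p₂) ≈ 1.734 rad (99.4°).
Interpolate at f = 1/2 with slerp weights a = sin((1−f)δ)/sin δ ≈ 0.773, b = sin(fδ)/sin δ ≈ 0.773.
p = a·p₁ + b·p₂ ≈ (0.293, 0.478, 0.828); φ = arcsin(p_z) ≈ 55.89°, λ = atan2(p_y, p_x) ≈ 58.55°.

≈ (55.9°N, 58.6°E)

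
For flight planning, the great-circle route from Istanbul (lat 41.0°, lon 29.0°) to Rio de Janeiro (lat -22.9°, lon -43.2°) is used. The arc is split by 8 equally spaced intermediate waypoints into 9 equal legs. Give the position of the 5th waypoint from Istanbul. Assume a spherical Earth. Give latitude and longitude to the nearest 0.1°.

≈ lat 7.3°, lon -14.7°

Write both endpoints as unit vectors p₁, p₂ with components (cos φ cos λ, cos φ sin λ, sin φ).
The central angle between the endpoints is δ = arccos(p₁·p₂) ≈ 1.614 rad (92.5°).
Interpolate at f = 5/9 with slerp weights a = sin((1−f)δ)/sin δ ≈ 0.658, b = sin(fδ)/sin δ ≈ 0.782.
p = a·p₁ + b·p₂ ≈ (0.959, -0.252, 0.127); φ = arcsin(p_z) ≈ 7.32°, λ = atan2(p_y, p_x) ≈ -14.74°.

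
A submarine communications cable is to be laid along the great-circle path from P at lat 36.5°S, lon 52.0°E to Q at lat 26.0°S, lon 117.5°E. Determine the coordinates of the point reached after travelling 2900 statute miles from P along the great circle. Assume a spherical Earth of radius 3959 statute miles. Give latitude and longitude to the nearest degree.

≈ lat 32°S, lon 103°E

Convert each endpoint to a unit vector on the sphere (x = cos φ cos λ, y = cos φ sin λ, z = sin φ).
The central angle between the endpoints is δ = arccos(p₁·p₂) ≈ 0.976 rad (55.9°). The total great-circle distance is δ·R ≈ 0.976 × 3959 ≈ 3864 mi, so the target fraction is f = 2900/3864 ≈ 0.751.
Interpolate at f ≈ 0.751 with slerp weights a = sin((1−f)δ)/sin δ ≈ 0.291, b = sin(fδ)/sin δ ≈ 0.807.
p = a·p₁ + b·p₂ ≈ (-0.191, 0.828, -0.527); φ = arcsin(p_z) ≈ -31.81°, λ = atan2(p_y, p_x) ≈ 102.99°.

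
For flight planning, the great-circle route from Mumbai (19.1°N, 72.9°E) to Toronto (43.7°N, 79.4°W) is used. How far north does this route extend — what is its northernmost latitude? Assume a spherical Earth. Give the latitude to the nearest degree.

≈ 70°N

The great circle lies in the plane with unit normal n̂ = (p₁ × p₂)/|p₁ × p₂|.
Here n̂_z ≈ -0.343; the vertex latitude is φ_max = arccos|n̂_z| ≈ 69.9°.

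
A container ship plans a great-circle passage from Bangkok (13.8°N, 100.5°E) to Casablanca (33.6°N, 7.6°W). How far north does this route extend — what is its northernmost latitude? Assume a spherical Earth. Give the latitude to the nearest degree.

≈ 39°N

The great circle lies in the plane with unit normal n̂ = (p₁ × p₂)/|p₁ × p₂|.
Here n̂_z ≈ -0.774; the vertex latitude is φ_max = arccos|n̂_z| ≈ 39.3°.
Check via Clairaut: cos φ_max = |cos φ₁| · sin C = cos(13.8°)·sin(52.9°) ≈ 0.774, again giving ≈ 39.3°.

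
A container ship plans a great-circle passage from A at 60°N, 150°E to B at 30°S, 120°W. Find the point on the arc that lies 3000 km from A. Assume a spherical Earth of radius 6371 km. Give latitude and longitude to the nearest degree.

≈ 45°N, 172°W

Convert each endpoint to a unit vector on the sphere (x = cos φ cos λ, y = cos φ sin λ, z = sin φ).
The central angle between the endpoints is δ = arccos(p₁·p₂) ≈ 2.019 rad (115.7°). The total great-circle distance is δ·R ≈ 2.019 × 6371 ≈ 12861 km, so the target fraction is f = 3000/12861 ≈ 0.233.
Interpolate at f ≈ 0.233 with slerp weights a = sin((1−f)δ)/sin δ ≈ 1.109, b = sin(fδ)/sin δ ≈ 0.503.
p = a·p₁ + b·p₂ ≈ (-0.698, -0.100, 0.709); φ = arcsin(p_z) ≈ 45.14°, λ = atan2(p_y, p_x) ≈ -171.83°.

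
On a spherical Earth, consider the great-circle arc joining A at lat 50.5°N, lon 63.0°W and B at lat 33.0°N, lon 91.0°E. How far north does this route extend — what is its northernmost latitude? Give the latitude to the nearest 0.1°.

The great circle lies in the plane with unit normal n̂ = (p₁ × p₂)/|p₁ × p₂|.
Here n̂_z ≈ +0.234; the vertex latitude is φ_max = arccos|n̂_z| ≈ 76.5°.

≈ 76.5°N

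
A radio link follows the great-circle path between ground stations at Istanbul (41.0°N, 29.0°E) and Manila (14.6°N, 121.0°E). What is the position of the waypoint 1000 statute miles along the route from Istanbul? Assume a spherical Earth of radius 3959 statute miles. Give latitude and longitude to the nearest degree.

≈ 43°N, 48°E

The haversine formula gives a central angle δ ≈ 1.430 rad (82.0°) between the endpoints. The total great-circle distance is δ·R ≈ 1.430 × 3959 ≈ 5663 mi, so the target fraction is f = 1000/5663 ≈ 0.177.
Interpolate at f ≈ 0.177 with slerp weights a = sin((1−f)δ)/sin δ ≈ 0.933, b = sin(fδ)/sin δ ≈ 0.252.
p = a·p₁ + b·p₂ ≈ (0.490, 0.551, 0.676); φ = arcsin(p_z) ≈ 42.51°, λ = atan2(p_y, p_x) ≈ 48.34°.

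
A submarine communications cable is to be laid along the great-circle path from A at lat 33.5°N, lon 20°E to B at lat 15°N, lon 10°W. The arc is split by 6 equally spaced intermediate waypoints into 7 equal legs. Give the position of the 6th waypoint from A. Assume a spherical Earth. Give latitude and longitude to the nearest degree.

Convert each endpoint to a unit vector on the sphere (x = cos φ cos λ, y = cos φ sin λ, z = sin φ).
The central angle between the endpoints is δ = arccos(p₁·p₂) ≈ 0.573 rad (32.8°).
Interpolate at f = 6/7 with slerp weights a = sin((1−f)δ)/sin δ ≈ 0.151, b = sin(fδ)/sin δ ≈ 0.870.
p = a·p₁ + b·p₂ ≈ (0.946, -0.103, 0.308); φ = arcsin(p_z) ≈ 17.96°, λ = atan2(p_y, p_x) ≈ -6.21°.

≈ lat 18°N, lon 6°W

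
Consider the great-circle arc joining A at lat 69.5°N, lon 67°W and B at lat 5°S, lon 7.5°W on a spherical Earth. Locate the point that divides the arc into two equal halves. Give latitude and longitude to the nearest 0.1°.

≈ lat 35.0°N, lon 21.9°W

Convert each endpoint to a unit vector on the sphere (x = cos φ cos λ, y = cos φ sin λ, z = sin φ).
The central angle between the endpoints is δ = arccos(p₁·p₂) ≈ 1.475 rad (84.5°).
Interpolate at f = 1/2 with slerp weights a = sin((1−f)δ)/sin δ ≈ 0.676, b = sin(fδ)/sin δ ≈ 0.676.
p = a·p₁ + b·p₂ ≈ (0.760, -0.306, 0.574); φ = arcsin(p_z) ≈ 35.03°, λ = atan2(p_y, p_x) ≈ -21.92°.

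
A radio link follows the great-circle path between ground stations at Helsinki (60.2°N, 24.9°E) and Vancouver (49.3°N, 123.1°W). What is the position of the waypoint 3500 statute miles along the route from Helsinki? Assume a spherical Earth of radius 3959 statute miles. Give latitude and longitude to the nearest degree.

From cos δ = sin φ₁ sin φ₂ + cos φ₁ cos φ₂ cos Δλ, the central angle is δ ≈ 1.178 rad (67.5°). The total great-circle distance is δ·R ≈ 1.178 × 3959 ≈ 4663 mi, so the target fraction is f = 3500/4663 ≈ 0.751.
Interpolate at f ≈ 0.751 with slerp weights a = sin((1−f)δ)/sin δ ≈ 0.313, b = sin(fδ)/sin δ ≈ 0.837.
p = a·p₁ + b·p₂ ≈ (-0.157, -0.392, 0.907); φ = arcsin(p_z) ≈ 65.04°, λ = atan2(p_y, p_x) ≈ -111.82°.

≈ 65°N, 112°W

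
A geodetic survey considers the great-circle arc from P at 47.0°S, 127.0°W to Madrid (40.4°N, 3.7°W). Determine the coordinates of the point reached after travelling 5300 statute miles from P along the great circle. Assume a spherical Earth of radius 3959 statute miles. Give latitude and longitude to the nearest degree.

≈ 2°S, 55°W

Write both endpoints as unit vectors p₁, p₂ with components (cos φ cos λ, cos φ sin λ, sin φ).
The central angle between the endpoints is δ = arccos(p₁·p₂) ≈ 2.433 rad (139.4°). The total great-circle distance is δ·R ≈ 2.433 × 3959 ≈ 9631 mi, so the target fraction is f = 5300/9631 ≈ 0.550.
Interpolate at f ≈ 0.550 with slerp weights a = sin((1−f)δ)/sin δ ≈ 1.365, b = sin(fδ)/sin δ ≈ 1.495.
p = a·p₁ + b·p₂ ≈ (0.576, -0.817, -0.029); φ = arcsin(p_z) ≈ -1.68°, λ = atan2(p_y, p_x) ≈ -54.82°.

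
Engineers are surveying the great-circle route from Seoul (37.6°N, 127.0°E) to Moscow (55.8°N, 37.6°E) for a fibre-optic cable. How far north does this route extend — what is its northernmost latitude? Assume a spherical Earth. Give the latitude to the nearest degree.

The great circle lies in the plane with unit normal n̂ = (p₁ × p₂)/|p₁ × p₂|.
Here n̂_z ≈ -0.517; the vertex latitude is φ_max = arccos|n̂_z| ≈ 58.8°.
Check via Clairaut: cos φ_max = |cos φ₁| · sin C = cos(37.6°)·sin(40.8°) ≈ 0.517, again giving ≈ 58.8°.

≈ 59°N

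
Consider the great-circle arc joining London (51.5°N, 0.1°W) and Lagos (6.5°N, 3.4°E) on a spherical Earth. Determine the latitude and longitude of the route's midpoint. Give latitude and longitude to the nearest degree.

≈ 29°N, 2°E

Convert each endpoint to a unit vector on the sphere (x = cos φ cos λ, y = cos φ sin λ, z = sin φ).
The central angle between the endpoints is δ = arccos(p₁·p₂) ≈ 0.787 rad (45.1°).
Interpolate at f = 1/2 with slerp weights a = sin((1−f)δ)/sin δ ≈ 0.541, b = sin(fδ)/sin δ ≈ 0.541.
p = a·p₁ + b·p₂ ≈ (0.874, 0.031, 0.485); φ = arcsin(p_z) ≈ 29.01°, λ = atan2(p_y, p_x) ≈ 2.05°.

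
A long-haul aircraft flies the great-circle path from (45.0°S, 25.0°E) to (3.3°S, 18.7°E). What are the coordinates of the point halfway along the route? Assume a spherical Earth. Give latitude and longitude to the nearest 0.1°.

≈ (24.2°S, 21.3°E)

The haversine formula gives a central angle δ ≈ 0.734 rad (42.1°) between the endpoints.
Interpolate at f = 1/2 with slerp weights a = sin((1−f)δ)/sin δ ≈ 0.536, b = sin(fδ)/sin δ ≈ 0.536.
p = a·p₁ + b·p₂ ≈ (0.850, 0.332, -0.410); φ = arcsin(p_z) ≈ -24.18°, λ = atan2(p_y, p_x) ≈ 21.31°.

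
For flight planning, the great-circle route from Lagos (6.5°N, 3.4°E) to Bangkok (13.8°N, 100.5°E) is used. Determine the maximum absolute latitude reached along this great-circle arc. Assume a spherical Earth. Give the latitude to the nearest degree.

≈ 16°N

The great circle lies in the plane with unit normal n̂ = (p₁ × p₂)/|p₁ × p₂|.
Here n̂_z ≈ +0.962; the vertex latitude is φ_max = arccos|n̂_z| ≈ 15.9°.
Check via Clairaut: cos φ_max = |cos φ₁| · sin C = cos(6.5°)·sin(75.4°) ≈ 0.962, again giving ≈ 15.9°.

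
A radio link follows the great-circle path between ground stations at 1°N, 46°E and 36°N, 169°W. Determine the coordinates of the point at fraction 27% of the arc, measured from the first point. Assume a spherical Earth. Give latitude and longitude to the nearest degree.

Write both endpoints as unit vectors p₁, p₂ with components (cos φ cos λ, cos φ sin λ, sin φ).
The central angle between the endpoints is δ = arccos(p₁·p₂) ≈ 2.281 rad (130.7°).
Interpolate at f = 0.27 with slerp weights a = sin((1−f)δ)/sin δ ≈ 1.313, b = sin(fδ)/sin δ ≈ 0.762.
p = a·p₁ + b·p₂ ≈ (0.307, 0.827, 0.471); φ = arcsin(p_z) ≈ 28.10°, λ = atan2(p_y, p_x) ≈ 69.64°.

≈ 28°N, 70°E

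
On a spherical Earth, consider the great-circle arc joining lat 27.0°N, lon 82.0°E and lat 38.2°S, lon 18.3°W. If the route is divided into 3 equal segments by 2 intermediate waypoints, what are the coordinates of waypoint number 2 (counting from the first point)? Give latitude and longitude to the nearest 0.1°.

≈ lat 20.5°S, lon 20.8°E

The haversine formula gives a central angle δ ≈ 1.989 rad (114.0°) between the endpoints.
Interpolate at f = 2/3 with slerp weights a = sin((1−f)δ)/sin δ ≈ 0.673, b = sin(fδ)/sin δ ≈ 1.062.
p = a·p₁ + b·p₂ ≈ (0.876, 0.332, -0.351); φ = arcsin(p_z) ≈ -20.53°, λ = atan2(p_y, p_x) ≈ 20.78°.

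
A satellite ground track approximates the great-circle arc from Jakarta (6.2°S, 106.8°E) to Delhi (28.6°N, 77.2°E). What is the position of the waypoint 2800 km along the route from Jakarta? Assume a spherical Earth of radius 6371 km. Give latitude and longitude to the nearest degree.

Write both endpoints as unit vectors p₁, p₂ with components (cos φ cos λ, cos φ sin λ, sin φ).
The central angle between the endpoints is δ = arccos(p₁·p₂) ≈ 0.785 rad (45.0°). The total great-circle distance is δ·R ≈ 0.785 × 6371 ≈ 5003 km, so the target fraction is f = 2800/5003 ≈ 0.560.
Interpolate at f ≈ 0.560 with slerp weights a = sin((1−f)δ)/sin δ ≈ 0.479, b = sin(fδ)/sin δ ≈ 0.602.
p = a·p₁ + b·p₂ ≈ (-0.021, 0.971, 0.236); φ = arcsin(p_z) ≈ 13.67°, λ = atan2(p_y, p_x) ≈ 91.22°.

≈ 14°N, 91°E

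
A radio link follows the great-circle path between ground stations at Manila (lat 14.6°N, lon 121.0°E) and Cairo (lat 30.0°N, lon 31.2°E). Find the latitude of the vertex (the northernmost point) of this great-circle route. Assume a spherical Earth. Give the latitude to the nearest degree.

The great circle lies in the plane with unit normal n̂ = (p₁ × p₂)/|p₁ × p₂|.
Here n̂_z ≈ -0.845; the vertex latitude is φ_max = arccos|n̂_z| ≈ 32.3°.
Check via Clairaut: cos φ_max = |cos φ₁| · sin C = cos(14.6°)·sin(60.8°) ≈ 0.845, again giving ≈ 32.3°.

≈ 32°N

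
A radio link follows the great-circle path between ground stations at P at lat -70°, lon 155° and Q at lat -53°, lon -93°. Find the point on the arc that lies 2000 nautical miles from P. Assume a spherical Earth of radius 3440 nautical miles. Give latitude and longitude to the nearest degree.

Write both endpoints as unit vectors p₁, p₂ with components (cos φ cos λ, cos φ sin λ, sin φ).
The central angle between the endpoints is δ = arccos(p₁·p₂) ≈ 0.832 rad (47.7°). The total great-circle distance is δ·R ≈ 0.832 × 3440 ≈ 2862 nmi, so the target fraction is f = 2000/2862 ≈ 0.699.
Interpolate at f ≈ 0.699 with slerp weights a = sin((1−f)δ)/sin δ ≈ 0.335, b = sin(fδ)/sin δ ≈ 0.743.
p = a·p₁ + b·p₂ ≈ (-0.127, -0.398, -0.909); φ = arcsin(p_z) ≈ -65.30°, λ = atan2(p_y, p_x) ≈ -107.75°.

≈ lat -65°, lon -108°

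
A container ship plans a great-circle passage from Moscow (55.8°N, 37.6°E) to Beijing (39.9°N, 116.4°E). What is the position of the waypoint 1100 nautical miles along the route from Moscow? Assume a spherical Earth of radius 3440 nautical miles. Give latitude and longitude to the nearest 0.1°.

Write both endpoints as unit vectors p₁, p₂ with components (cos φ cos λ, cos φ sin λ, sin φ).
The central angle between the endpoints is δ = arccos(p₁·p₂) ≈ 0.909 rad (52.1°). The total great-circle distance is δ·R ≈ 0.909 × 3440 ≈ 3128 nmi, so the target fraction is f = 1100/3128 ≈ 0.352.
Interpolate at f ≈ 0.352 with slerp weights a = sin((1−f)δ)/sin δ ≈ 0.705, b = sin(fδ)/sin δ ≈ 0.398.
p = a·p₁ + b·p₂ ≈ (0.178, 0.515, 0.838); φ = arcsin(p_z) ≈ 56.96°, λ = atan2(p_y, p_x) ≈ 70.96°.

≈ 57.0°N, 71.0°E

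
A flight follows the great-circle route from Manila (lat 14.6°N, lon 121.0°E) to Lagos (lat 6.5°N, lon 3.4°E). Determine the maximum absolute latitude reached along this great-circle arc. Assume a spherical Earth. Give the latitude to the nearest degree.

The great circle lies in the plane with unit normal n̂ = (p₁ × p₂)/|p₁ × p₂|.
Here n̂_z ≈ -0.937; the vertex latitude is φ_max = arccos|n̂_z| ≈ 20.4°.
Check via Clairaut: cos φ_max = |cos φ₁| · sin C = cos(14.6°)·sin(75.6°) ≈ 0.937, again giving ≈ 20.4°.

≈ 20°N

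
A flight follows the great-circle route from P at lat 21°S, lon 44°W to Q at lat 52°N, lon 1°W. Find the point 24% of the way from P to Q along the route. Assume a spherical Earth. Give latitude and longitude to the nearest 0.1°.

≈ lat 3.0°S, lon 35.8°W

Convert each endpoint to a unit vector on the sphere (x = cos φ cos λ, y = cos φ sin λ, z = sin φ).
The central angle between the endpoints is δ = arccos(p₁·p₂) ≈ 1.432 rad (82.1°).
Interpolate at f = 0.24 with slerp weights a = sin((1−f)δ)/sin δ ≈ 0.895, b = sin(fδ)/sin δ ≈ 0.340.
p = a·p₁ + b·p₂ ≈ (0.810, -0.584, -0.052); φ = arcsin(p_z) ≈ -3.00°, λ = atan2(p_y, p_x) ≈ -35.77°.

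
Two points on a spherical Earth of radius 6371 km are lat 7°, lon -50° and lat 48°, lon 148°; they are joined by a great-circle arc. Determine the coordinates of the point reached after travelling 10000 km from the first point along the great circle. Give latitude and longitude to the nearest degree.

≈ lat 74°, lon -165°

Convert each endpoint to a unit vector on the sphere (x = cos φ cos λ, y = cos φ sin λ, z = sin φ).
The central angle between the endpoints is δ = arccos(p₁·p₂) ≈ 2.143 rad (122.8°). The total great-circle distance is δ·R ≈ 2.143 × 6371 ≈ 13650 km, so the target fraction is f = 10000/13650 ≈ 0.733.
Interpolate at f ≈ 0.733 with slerp weights a = sin((1−f)δ)/sin δ ≈ 0.645, b = sin(fδ)/sin δ ≈ 1.189.
p = a·p₁ + b·p₂ ≈ (-0.264, -0.068, 0.962); φ = arcsin(p_z) ≈ 74.20°, λ = atan2(p_y, p_x) ≈ -165.44°.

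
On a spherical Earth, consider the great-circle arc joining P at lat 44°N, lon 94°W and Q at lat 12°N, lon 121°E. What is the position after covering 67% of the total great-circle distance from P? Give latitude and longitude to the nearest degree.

≈ lat 44°N, lon 144°E

From cos δ = sin φ₁ sin φ₂ + cos φ₁ cos φ₂ cos Δλ, the central angle is δ ≈ 2.017 rad (115.6°).
Interpolate at f = 0.67 with slerp weights a = sin((1−f)δ)/sin δ ≈ 0.685, b = sin(fδ)/sin δ ≈ 1.082.
p = a·p₁ + b·p₂ ≈ (-0.580, 0.416, 0.701); φ = arcsin(p_z) ≈ 44.49°, λ = atan2(p_y, p_x) ≈ 144.33°.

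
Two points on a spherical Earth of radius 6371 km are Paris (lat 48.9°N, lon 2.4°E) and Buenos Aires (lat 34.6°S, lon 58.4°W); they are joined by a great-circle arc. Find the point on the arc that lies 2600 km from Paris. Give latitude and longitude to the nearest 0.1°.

≈ lat 30.9°N, lon 17.3°W

The haversine formula gives a central angle δ ≈ 1.735 rad (99.4°) between the endpoints. The total great-circle distance is δ·R ≈ 1.735 × 6371 ≈ 11057 km, so the target fraction is f = 2600/11057 ≈ 0.235.
Interpolate at f ≈ 0.235 with slerp weights a = sin((1−f)δ)/sin δ ≈ 0.984, b = sin(fδ)/sin δ ≈ 0.402.
p = a·p₁ + b·p₂ ≈ (0.820, -0.255, 0.513); φ = arcsin(p_z) ≈ 30.86°, λ = atan2(p_y, p_x) ≈ -17.28°.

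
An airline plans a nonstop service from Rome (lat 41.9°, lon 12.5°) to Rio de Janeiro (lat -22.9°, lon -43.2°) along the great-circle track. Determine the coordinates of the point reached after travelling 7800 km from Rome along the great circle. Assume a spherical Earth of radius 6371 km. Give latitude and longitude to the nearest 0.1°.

Convert each endpoint to a unit vector on the sphere (x = cos φ cos λ, y = cos φ sin λ, z = sin φ).
The central angle between the endpoints is δ = arccos(p₁·p₂) ≈ 1.444 rad (82.7°). The total great-circle distance is δ·R ≈ 1.444 × 6371 ≈ 9199 km, so the target fraction is f = 7800/9199 ≈ 0.848.
Interpolate at f ≈ 0.848 with slerp weights a = sin((1−f)δ)/sin δ ≈ 0.220, b = sin(fδ)/sin δ ≈ 0.948.
p = a·p₁ + b·p₂ ≈ (0.796, -0.563, -0.222); φ = arcsin(p_z) ≈ -12.84°, λ = atan2(p_y, p_x) ≈ -35.24°.

≈ lat -12.8°, lon -35.2°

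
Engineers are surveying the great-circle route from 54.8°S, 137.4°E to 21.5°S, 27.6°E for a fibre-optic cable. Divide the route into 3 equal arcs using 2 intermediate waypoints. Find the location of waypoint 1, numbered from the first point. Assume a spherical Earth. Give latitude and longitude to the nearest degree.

Convert each endpoint to a unit vector on the sphere (x = cos φ cos λ, y = cos φ sin λ, z = sin φ).
The central angle between the endpoints is δ = arccos(p₁·p₂) ≈ 1.453 rad (83.2°).
Interpolate at f = 1/3 with slerp weights a = sin((1−f)δ)/sin δ ≈ 0.830, b = sin(fδ)/sin δ ≈ 0.469.
p = a·p₁ + b·p₂ ≈ (0.034, 0.526, -0.850); φ = arcsin(p_z) ≈ -58.20°, λ = atan2(p_y, p_x) ≈ 86.25°.

≈ 58°S, 86°E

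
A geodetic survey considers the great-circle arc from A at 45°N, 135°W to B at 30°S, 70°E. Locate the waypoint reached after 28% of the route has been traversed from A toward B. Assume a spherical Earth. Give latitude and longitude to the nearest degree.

≈ 48°N, 160°E

The haversine formula gives a central angle δ ≈ 2.711 rad (155.3°) between the endpoints.
Interpolate at f = 0.28 with slerp weights a = sin((1−f)δ)/sin δ ≈ 2.222, b = sin(fδ)/sin δ ≈ 1.647.
p = a·p₁ + b·p₂ ≈ (-0.623, 0.229, 0.748); φ = arcsin(p_z) ≈ 48.39°, λ = atan2(p_y, p_x) ≈ 159.79°.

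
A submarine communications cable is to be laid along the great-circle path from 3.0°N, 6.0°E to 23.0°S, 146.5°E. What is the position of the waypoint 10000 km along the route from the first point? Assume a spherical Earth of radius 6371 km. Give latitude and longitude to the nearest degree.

Convert each endpoint to a unit vector on the sphere (x = cos φ cos λ, y = cos φ sin λ, z = sin φ).
The central angle between the endpoints is δ = arccos(p₁·p₂) ≈ 2.389 rad (136.9°). The total great-circle distance is δ·R ≈ 2.389 × 6371 ≈ 15219 km, so the target fraction is f = 10000/15219 ≈ 0.657.
Interpolate at f ≈ 0.657 with slerp weights a = sin((1−f)δ)/sin δ ≈ 1.069, b = sin(fδ)/sin δ ≈ 1.463.
p = a·p₁ + b·p₂ ≈ (-0.061, 0.855, -0.516); φ = arcsin(p_z) ≈ -31.04°, λ = atan2(p_y, p_x) ≈ 94.11°.

≈ 31°S, 94°E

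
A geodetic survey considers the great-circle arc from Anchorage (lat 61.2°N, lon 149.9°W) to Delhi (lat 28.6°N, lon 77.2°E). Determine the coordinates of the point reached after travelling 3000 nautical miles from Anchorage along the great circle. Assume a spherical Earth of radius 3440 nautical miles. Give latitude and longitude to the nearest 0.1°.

≈ lat 57.6°N, lon 98.1°E

Write both endpoints as unit vectors p₁, p₂ with components (cos φ cos λ, cos φ sin λ, sin φ).
The central angle between the endpoints is δ = arccos(p₁·p₂) ≈ 1.439 rad (82.4°). The total great-circle distance is δ·R ≈ 1.439 × 3440 ≈ 4950 nmi, so the target fraction is f = 3000/4950 ≈ 0.606.
Interpolate at f ≈ 0.606 with slerp weights a = sin((1−f)δ)/sin δ ≈ 0.542, b = sin(fδ)/sin δ ≈ 0.772.
p = a·p₁ + b·p₂ ≈ (-0.075, 0.530, 0.844); φ = arcsin(p_z) ≈ 57.60°, λ = atan2(p_y, p_x) ≈ 98.10°.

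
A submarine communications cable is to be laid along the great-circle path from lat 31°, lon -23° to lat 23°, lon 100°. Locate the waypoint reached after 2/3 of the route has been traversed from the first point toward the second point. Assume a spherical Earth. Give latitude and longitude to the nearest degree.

≈ lat 42°, lon 66°

Convert each endpoint to a unit vector on the sphere (x = cos φ cos λ, y = cos φ sin λ, z = sin φ).
The central angle between the endpoints is δ = arccos(p₁·p₂) ≈ 1.801 rad (103.2°).
Interpolate at f = 2/3 with slerp weights a = sin((1−f)δ)/sin δ ≈ 0.580, b = sin(fδ)/sin δ ≈ 0.958.
p = a·p₁ + b·p₂ ≈ (0.305, 0.674, 0.673); φ = arcsin(p_z) ≈ 42.31°, λ = atan2(p_y, p_x) ≈ 65.66°.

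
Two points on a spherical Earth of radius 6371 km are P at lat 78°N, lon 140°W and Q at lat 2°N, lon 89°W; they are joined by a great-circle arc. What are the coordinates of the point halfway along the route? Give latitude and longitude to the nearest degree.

Convert each endpoint to a unit vector on the sphere (x = cos φ cos λ, y = cos φ sin λ, z = sin φ).
The central angle between the endpoints is δ = arccos(p₁·p₂) ≈ 1.405 rad (80.5°).
Interpolate at f = 1/2 with slerp weights a = sin((1−f)δ)/sin δ ≈ 0.655, b = sin(fδ)/sin δ ≈ 0.655.
p = a·p₁ + b·p₂ ≈ (-0.093, -0.742, 0.664); φ = arcsin(p_z) ≈ 41.58°, λ = atan2(p_y, p_x) ≈ -97.14°.

≈ lat 42°N, lon 97°W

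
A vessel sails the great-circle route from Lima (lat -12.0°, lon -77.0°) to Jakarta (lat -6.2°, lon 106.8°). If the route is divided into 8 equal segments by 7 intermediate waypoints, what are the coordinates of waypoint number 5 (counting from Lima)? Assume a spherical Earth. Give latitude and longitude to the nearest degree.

≈ lat -64°, lon 131°

Convert each endpoint to a unit vector on the sphere (x = cos φ cos λ, y = cos φ sin λ, z = sin φ).
The central angle between the endpoints is δ = arccos(p₁·p₂) ≈ 2.817 rad (161.4°).
Interpolate at f = 5/8 with slerp weights a = sin((1−f)δ)/sin δ ≈ 2.731, b = sin(fδ)/sin δ ≈ 3.081.
p = a·p₁ + b·p₂ ≈ (-0.284, 0.329, -0.901); φ = arcsin(p_z) ≈ -64.23°, λ = atan2(p_y, p_x) ≈ 130.83°.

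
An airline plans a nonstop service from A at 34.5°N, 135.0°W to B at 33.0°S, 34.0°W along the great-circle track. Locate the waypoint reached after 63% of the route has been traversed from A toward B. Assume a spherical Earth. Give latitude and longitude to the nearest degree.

≈ 9°S, 72°W

From cos δ = sin φ₁ sin φ₂ + cos φ₁ cos φ₂ cos Δλ, the central angle is δ ≈ 2.027 rad (116.1°).
Interpolate at f = 0.63 with slerp weights a = sin((1−f)δ)/sin δ ≈ 0.759, b = sin(fδ)/sin δ ≈ 1.066.
p = a·p₁ + b·p₂ ≈ (0.299, -0.942, -0.151); φ = arcsin(p_z) ≈ -8.66°, λ = atan2(p_y, p_x) ≈ -72.41°.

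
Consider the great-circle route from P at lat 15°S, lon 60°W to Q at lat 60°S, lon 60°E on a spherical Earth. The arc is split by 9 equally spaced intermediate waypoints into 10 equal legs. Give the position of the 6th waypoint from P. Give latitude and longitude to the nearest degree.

From cos δ = sin φ₁ sin φ₂ + cos φ₁ cos φ₂ cos Δλ, the central angle is δ ≈ 1.588 rad (91.0°).
Interpolate at f = 6/10 with slerp weights a = sin((1−f)δ)/sin δ ≈ 0.593, b = sin(fδ)/sin δ ≈ 0.815.
p = a·p₁ + b·p₂ ≈ (0.490, -0.143, -0.860); φ = arcsin(p_z) ≈ -59.27°, λ = atan2(p_y, p_x) ≈ -16.30°.

≈ lat 59°S, lon 16°W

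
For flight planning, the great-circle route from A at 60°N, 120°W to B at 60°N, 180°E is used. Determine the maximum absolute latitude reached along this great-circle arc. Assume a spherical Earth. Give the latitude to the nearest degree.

The great circle lies in the plane with unit normal n̂ = (p₁ × p₂)/|p₁ × p₂|.
Here n̂_z ≈ -0.447; the vertex latitude is φ_max = arccos|n̂_z| ≈ 63.4°.

≈ 63°N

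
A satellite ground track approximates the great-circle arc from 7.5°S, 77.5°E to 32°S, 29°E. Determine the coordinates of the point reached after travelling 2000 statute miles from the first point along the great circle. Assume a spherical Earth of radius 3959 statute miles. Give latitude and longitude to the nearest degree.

Convert each endpoint to a unit vector on the sphere (x = cos φ cos λ, y = cos φ sin λ, z = sin φ).
The central angle between the endpoints is δ = arccos(p₁·p₂) ≈ 0.894 rad (51.2°). The total great-circle distance is δ·R ≈ 0.894 × 3959 ≈ 3539 mi, so the target fraction is f = 2000/3539 ≈ 0.565.
Interpolate at f ≈ 0.565 with slerp weights a = sin((1−f)δ)/sin δ ≈ 0.486, b = sin(fδ)/sin δ ≈ 0.621.
p = a·p₁ + b·p₂ ≈ (0.565, 0.726, -0.392); φ = arcsin(p_z) ≈ -23.11°, λ = atan2(p_y, p_x) ≈ 52.12°.

≈ 23°S, 52°E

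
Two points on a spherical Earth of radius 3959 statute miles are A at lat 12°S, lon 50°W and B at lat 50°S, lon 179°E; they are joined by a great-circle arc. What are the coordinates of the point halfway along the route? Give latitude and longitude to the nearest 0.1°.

≈ lat 52.8°S, lon 91.1°W

The haversine formula gives a central angle δ ≈ 1.827 rad (104.7°) between the endpoints.
Interpolate at f = 1/2 with slerp weights a = sin((1−f)δ)/sin δ ≈ 0.818, b = sin(fδ)/sin δ ≈ 0.818.
p = a·p₁ + b·p₂ ≈ (-0.011, -0.604, -0.797); φ = arcsin(p_z) ≈ -52.84°, λ = atan2(p_y, p_x) ≈ -91.08°.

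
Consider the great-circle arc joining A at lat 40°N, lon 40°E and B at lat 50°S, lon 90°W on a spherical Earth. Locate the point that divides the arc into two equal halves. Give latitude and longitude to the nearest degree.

Write both endpoints as unit vectors p₁, p₂ with components (cos φ cos λ, cos φ sin λ, sin φ).
The central angle between the endpoints is δ = arccos(p₁·p₂) ≈ 2.513 rad (144.0°).
Interpolate at f = 1/2 with slerp weights a = sin((1−f)δ)/sin δ ≈ 1.618, b = sin(fδ)/sin δ ≈ 1.618.
p = a·p₁ + b·p₂ ≈ (0.949, -0.243, -0.199); φ = arcsin(p_z) ≈ -11.50°, λ = atan2(p_y, p_x) ≈ -14.37°.

≈ lat 12°S, lon 14°W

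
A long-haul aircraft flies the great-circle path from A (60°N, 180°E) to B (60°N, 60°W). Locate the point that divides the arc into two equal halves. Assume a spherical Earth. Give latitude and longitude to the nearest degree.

≈ (74°N, 120°W)

Convert each endpoint to a unit vector on the sphere (x = cos φ cos λ, y = cos φ sin λ, z = sin φ).
The central angle between the endpoints is δ = arccos(p₁·p₂) ≈ 0.896 rad (51.3°).
Interpolate at f = 1/2 with slerp weights a = sin((1−f)δ)/sin δ ≈ 0.555, b = sin(fδ)/sin δ ≈ 0.555.
p = a·p₁ + b·p₂ ≈ (-0.139, -0.240, 0.961); φ = arcsin(p_z) ≈ 73.90°, λ = atan2(p_y, p_x) ≈ -120.00°.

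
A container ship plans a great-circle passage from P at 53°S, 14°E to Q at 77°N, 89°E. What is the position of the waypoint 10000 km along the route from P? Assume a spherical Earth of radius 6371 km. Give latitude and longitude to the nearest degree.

≈ 35°N, 37°E

Write both endpoints as unit vectors p₁, p₂ with components (cos φ cos λ, cos φ sin λ, sin φ).
The central angle between the endpoints is δ = arccos(p₁·p₂) ≈ 2.409 rad (138.0°). The total great-circle distance is δ·R ≈ 2.409 × 6371 ≈ 15345 km, so the target fraction is f = 10000/15345 ≈ 0.652.
Interpolate at f ≈ 0.652 with slerp weights a = sin((1−f)δ)/sin δ ≈ 1.112, b = sin(fδ)/sin δ ≈ 1.494.
p = a·p₁ + b·p₂ ≈ (0.655, 0.498, 0.568); φ = arcsin(p_z) ≈ 34.63°, λ = atan2(p_y, p_x) ≈ 37.24°.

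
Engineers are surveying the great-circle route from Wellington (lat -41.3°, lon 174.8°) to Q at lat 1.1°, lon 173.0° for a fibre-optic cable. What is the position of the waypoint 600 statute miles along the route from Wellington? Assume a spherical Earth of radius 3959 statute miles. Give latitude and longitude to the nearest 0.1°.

Convert each endpoint to a unit vector on the sphere (x = cos φ cos λ, y = cos φ sin λ, z = sin φ).
The central angle between the endpoints is δ = arccos(p₁·p₂) ≈ 0.741 rad (42.4°). The total great-circle distance is δ·R ≈ 0.741 × 3959 ≈ 2932 mi, so the target fraction is f = 600/2932 ≈ 0.205.
Interpolate at f ≈ 0.205 with slerp weights a = sin((1−f)δ)/sin δ ≈ 0.823, b = sin(fδ)/sin δ ≈ 0.224.
p = a·p₁ + b·p₂ ≈ (-0.838, 0.083, -0.539); φ = arcsin(p_z) ≈ -32.62°, λ = atan2(p_y, p_x) ≈ 174.32°.

≈ lat -32.6°, lon 174.3°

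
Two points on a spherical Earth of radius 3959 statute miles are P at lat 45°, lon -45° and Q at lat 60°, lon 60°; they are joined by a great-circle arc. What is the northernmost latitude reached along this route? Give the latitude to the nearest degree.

The great circle lies in the plane with unit normal n̂ = (p₁ × p₂)/|p₁ × p₂|.
Here n̂_z ≈ +0.400; the vertex latitude is φ_max = arccos|n̂_z| ≈ 66.4°.
Check via Clairaut: cos φ_max = |cos φ₁| · sin C = cos(45.0°)·sin(34.5°) ≈ 0.400, again giving ≈ 66.4°.

≈ 66°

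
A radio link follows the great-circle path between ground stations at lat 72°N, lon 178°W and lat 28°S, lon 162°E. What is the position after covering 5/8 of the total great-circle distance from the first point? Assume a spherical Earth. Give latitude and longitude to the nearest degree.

The haversine formula gives a central angle δ ≈ 1.762 rad (101.0°) between the endpoints.
Interpolate at f = 5/8 with slerp weights a = sin((1−f)δ)/sin δ ≈ 0.625, b = sin(fδ)/sin δ ≈ 0.908.
p = a·p₁ + b·p₂ ≈ (-0.956, 0.241, 0.168); φ = arcsin(p_z) ≈ 9.68°, λ = atan2(p_y, p_x) ≈ 165.84°.

≈ lat 10°N, lon 166°E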